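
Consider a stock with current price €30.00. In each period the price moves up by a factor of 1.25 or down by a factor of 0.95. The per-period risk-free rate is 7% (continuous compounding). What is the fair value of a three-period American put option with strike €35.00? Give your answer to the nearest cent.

Risk-neutral probability p = (e^0.07 − 0.95)/(1.25 − 0.95) = 0.1225/0.3000 = 0.4084
Terminal stock prices: S_uuu = 58.59, S_uud = 44.53, S_udd = 33.84, S_ddd = 25.72
Terminal payoffs (K − S): max(-23.59, 0) = 0, max(-9.531, 0) = 0, max(1.156, 0) = 1.156, max(9.279, 0) = 9.279
Node uu (S = 46.88): continuation = e^(−0.07)·[0.4084·0.0000 + 0.5916·0.0000] = 0.0000; exercise value = 0.0000 ≤ continuation, so V_uu = 0.0000
Node ud (S = 35.62): continuation = e^(−0.07)·[0.4084·0.0000 + 0.5916·1.1562] = 0.6378; exercise value = 0.0000 ≤ continuation, so V_ud = 0.6378
Node dd (S = 27.07): continuation = e^(−0.07)·[0.4084·1.1562 + 0.5916·9.2788] = 5.5588; exercise value = 7.9250 > continuation, so V_dd = 7.9250 (exercise)
Node u (S = 37.5): continuation = e^(−0.07)·[0.4084·0.0000 + 0.5916·0.6378] = 0.3519; exercise value = 0.0000 ≤ continuation, so V_u = 0.3519
Node d (S = 28.5): continuation = e^(−0.07)·[0.4084·0.6378 + 0.5916·7.9250] = 4.6146; exercise value = 6.5000 > continuation, so V_d = 6.5000 (exercise)
Node 0 (S = 30): continuation = e^(−0.07)·[0.4084·0.3519 + 0.5916·6.5000] = 3.7196; exercise value = 5.0000 > continuation, so V_0 = 5.0000 (exercise)

€5.00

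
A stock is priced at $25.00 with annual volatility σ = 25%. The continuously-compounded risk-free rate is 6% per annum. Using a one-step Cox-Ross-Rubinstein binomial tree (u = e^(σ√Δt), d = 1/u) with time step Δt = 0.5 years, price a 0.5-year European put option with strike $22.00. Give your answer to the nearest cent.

CRR parameters: u = e^(σ√Δt) = e^(0.25·√0.5) = 1.1934, d = 1/u = 0.8380
Per-period rate: rΔt = 0.06·0.5 = 0.03, so R = e^0.03 = 1.0305
Risk-neutral probability p = (e^0.03 − 0.8380)/(1.1934 − 0.8380) = 0.1925/0.3554 = 0.5416
Terminal stock prices: S_u = 29.83, S_d = 20.95
Terminal payoffs (K − S): max(-7.834, 0) = 0, max(1.051, 0) = 1.051
Node 0 (S = 25): V_0 = e^(−0.03)·[0.5416·0.0000 + 0.4584·1.0508] = 0.4675

$0.47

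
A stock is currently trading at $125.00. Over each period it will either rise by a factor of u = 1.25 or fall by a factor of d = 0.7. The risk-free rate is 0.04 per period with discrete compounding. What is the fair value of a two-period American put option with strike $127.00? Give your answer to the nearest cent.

Risk-neutral probability p = (1 + 0.04 − 0.7)/(1.25 − 0.7) = 0.3400/0.5500 = 0.6182
Terminal stock prices: S_uu = 195.3, S_ud = 109.4, S_dd = 61.25
Terminal payoffs (K − S): max(-68.31, 0) = 0, max(17.62, 0) = 17.62, max(65.75, 0) = 65.75
Node u (S = 156.2): continuation = 1/1.04·[0.6182·0.0000 + 0.3818·17.6250] = 6.4707; exercise value = 0.0000 ≤ continuation, so V_u = 6.4707
Node d (S = 87.5): continuation = 1/1.04·[0.6182·17.6250 + 0.3818·65.7500] = 34.6154; exercise value = 39.5000 > continuation, so V_d = 39.5000 (exercise)
Node 0 (S = 125): continuation = 1/1.04·[0.6182·6.4707 + 0.3818·39.5000] = 18.3480; exercise value = 2.0000 ≤ continuation, so V_0 = 18.3480

$18.35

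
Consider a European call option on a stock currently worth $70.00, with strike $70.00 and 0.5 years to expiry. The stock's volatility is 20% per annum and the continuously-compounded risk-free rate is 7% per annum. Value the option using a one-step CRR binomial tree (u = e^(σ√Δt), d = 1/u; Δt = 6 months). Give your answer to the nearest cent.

$6.06

CRR parameters: u = e^(σ√Δt) = e^(0.2·√0.5) = 1.1519, d = 1/u = 0.8681
Per-period rate: rΔt = 0.07·0.5 = 0.035, so R = e^0.035 = 1.0356
Risk-neutral probability p = (e^0.035 − 0.8681)/(1.1519 − 0.8681) = 0.1675/0.2838 = 0.5902
Terminal stock prices: S_u = 80.63, S_d = 60.77
Terminal payoffs (S − K): max(10.63, 0) = 10.63, max(-9.231, 0) = 0
Node 0 (S = 70): V_0 = e^(−0.035)·[0.5902·10.6337 + 0.4098·0.0000] = 6.0603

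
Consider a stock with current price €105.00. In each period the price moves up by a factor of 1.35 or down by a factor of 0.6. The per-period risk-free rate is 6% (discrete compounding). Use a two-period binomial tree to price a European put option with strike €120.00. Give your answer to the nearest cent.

€25.69

Risk-neutral probability p = (1 + 0.06 − 0.6)/(1.35 − 0.6) = 0.4600/0.7500 = 0.6133
Terminal stock prices: S_uu = 191.4, S_ud = 85.05, S_dd = 37.8
Terminal payoffs (K − S): max(-71.36, 0) = 0, max(34.95, 0) = 34.95, max(82.2, 0) = 82.2
Node u (S = 141.8): V_u = 1/1.06·[0.6133·0.0000 + 0.3867·34.9500] = 12.7491
Node d (S = 63): V_d = 1/1.06·[0.6133·34.9500 + 0.3867·82.2000] = 50.2075
Node 0 (S = 105): V_0 = 1/1.06·[0.6133·12.7491 + 0.3867·50.2075] = 25.6915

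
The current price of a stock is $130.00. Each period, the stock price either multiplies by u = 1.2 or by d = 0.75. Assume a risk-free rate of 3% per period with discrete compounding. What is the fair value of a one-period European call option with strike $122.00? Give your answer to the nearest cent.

$20.54

Risk-neutral probability p = (1 + 0.03 − 0.75)/(1.2 − 0.75) = 0.2800/0.4500 = 0.6222
Terminal stock prices: S_u = 156, S_d = 97.5
Terminal payoffs (S − K): max(34, 0) = 34, max(-24.5, 0) = 0
Node 0 (S = 130): V_0 = 1/1.03·[0.6222·34.0000 + 0.3778·0.0000] = 20.5394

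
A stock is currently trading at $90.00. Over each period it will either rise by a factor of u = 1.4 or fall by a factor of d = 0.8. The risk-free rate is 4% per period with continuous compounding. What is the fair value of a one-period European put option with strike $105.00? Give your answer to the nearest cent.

Risk-neutral probability p = (e^0.04 − 0.8)/(1.4 − 0.8) = 0.2408/0.6000 = 0.4014
Terminal stock prices: S_u = 126, S_d = 72
Terminal payoffs (K − S): max(-21, 0) = 0, max(33, 0) = 33
Node 0 (S = 90): V_0 = e^(−0.04)·[0.4014·0.0000 + 0.5986·33.0000] = 18.9808

$18.98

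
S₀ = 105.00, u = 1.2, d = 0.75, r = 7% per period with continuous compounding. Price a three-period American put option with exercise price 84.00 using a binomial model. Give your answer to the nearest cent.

2.96

Risk-neutral probability p = (e^0.07 − 0.75)/(1.2 − 0.75) = 0.3225/0.4500 = 0.7167
Terminal stock prices: S_uuu = 181.4, S_uud = 113.4, S_udd = 70.88, S_ddd = 44.3
Terminal payoffs (K − S): max(-97.44, 0) = 0, max(-29.4, 0) = 0, max(13.12, 0) = 13.12, max(39.7, 0) = 39.7
Node uu (S = 151.2): continuation = e^(−0.07)·[0.7167·0.0000 + 0.2833·0.0000] = 0.0000; exercise value = 0.0000 ≤ continuation, so V_uu = 0.0000
Node ud (S = 94.5): continuation = e^(−0.07)·[0.7167·0.0000 + 0.2833·13.1250] = 3.4671; exercise value = 0.0000 ≤ continuation, so V_ud = 3.4671
Node dd (S = 59.06): continuation = e^(−0.07)·[0.7167·13.1250 + 0.2833·39.7031] = 19.2586; exercise value = 24.9375 > continuation, so V_dd = 24.9375 (exercise)
Node u (S = 126): continuation = e^(−0.07)·[0.7167·0.0000 + 0.2833·3.4671] = 0.9159; exercise value = 0.0000 ≤ continuation, so V_u = 0.9159
Node d (S = 78.75): continuation = e^(−0.07)·[0.7167·3.4671 + 0.2833·24.9375] = 8.9044; exercise value = 5.2500 ≤ continuation, so V_d = 8.9044
Node 0 (S = 105): continuation = e^(−0.07)·[0.7167·0.9159 + 0.2833·8.9044] = 2.9642; exercise value = 0.0000 ≤ continuation, so V_0 = 2.9642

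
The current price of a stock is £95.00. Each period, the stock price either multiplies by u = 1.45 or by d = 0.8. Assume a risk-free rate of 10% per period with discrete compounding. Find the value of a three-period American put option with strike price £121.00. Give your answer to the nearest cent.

£26.00

Risk-neutral probability p = (1 + 0.1 − 0.8)/(1.45 − 0.8) = 0.3000/0.6500 = 0.4615
Terminal stock prices: S_uuu = 289.6, S_uud = 159.8, S_udd = 88.16, S_ddd = 48.64
Terminal payoffs (K − S): max(-168.6, 0) = 0, max(-38.79, 0) = 0, max(32.84, 0) = 32.84, max(72.36, 0) = 72.36
Node uu (S = 199.7): continuation = 1/1.1·[0.4615·0.0000 + 0.5385·0.0000] = 0.0000; exercise value = 0.0000 ≤ continuation, so V_uu = 0.0000
Node ud (S = 110.2): continuation = 1/1.1·[0.4615·0.0000 + 0.5385·32.8400] = 16.0755; exercise value = 10.8000 ≤ continuation, so V_ud = 16.0755
Node dd (S = 60.8): continuation = 1/1.1·[0.4615·32.8400 + 0.5385·72.3600] = 49.2000; exercise value = 60.2000 > continuation, so V_dd = 60.2000 (exercise)
Node u (S = 137.8): continuation = 1/1.1·[0.4615·0.0000 + 0.5385·16.0755] = 7.8691; exercise value = 0.0000 ≤ continuation, so V_u = 7.8691
Node d (S = 76): continuation = 1/1.1·[0.4615·16.0755 + 0.5385·60.2000] = 36.2135; exercise value = 45.0000 > continuation, so V_d = 45.0000 (exercise)
Node 0 (S = 95): continuation = 1/1.1·[0.4615·7.8691 + 0.5385·45.0000] = 25.3297; exercise value = 26.0000 > continuation, so V_0 = 26.0000 (exercise)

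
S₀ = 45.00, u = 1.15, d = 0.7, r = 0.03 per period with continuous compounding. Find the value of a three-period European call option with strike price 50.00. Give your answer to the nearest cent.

6.67

Risk-neutral probability p = (e^0.03 − 0.7)/(1.15 − 0.7) = 0.3305/0.4500 = 0.7343
Terminal stock prices: S_uuu = 68.44, S_uud = 41.66, S_udd = 25.36, S_ddd = 15.43
Terminal payoffs (S − K): max(18.44, 0) = 18.44, max(-8.341, 0) = 0, max(-24.64, 0) = 0, max(-34.57, 0) = 0
Node uu (S = 59.51): V_uu = e^(−0.03)·[0.7343·18.4394 + 0.2657·0.0000] = 13.1406
Node ud (S = 36.22): V_ud = e^(−0.03)·[0.7343·0.0000 + 0.2657·0.0000] = 0.0000
Node dd (S = 22.05): V_dd = e^(−0.03)·[0.7343·0.0000 + 0.2657·0.0000] = 0.0000
Node u (S = 51.75): V_u = e^(−0.03)·[0.7343·13.1406 + 0.2657·0.0000] = 9.3646
Node d (S = 31.5): V_d = e^(−0.03)·[0.7343·0.0000 + 0.2657·0.0000] = 0.0000
Node 0 (S = 45): V_0 = e^(−0.03)·[0.7343·9.3646 + 0.2657·0.0000] = 6.6736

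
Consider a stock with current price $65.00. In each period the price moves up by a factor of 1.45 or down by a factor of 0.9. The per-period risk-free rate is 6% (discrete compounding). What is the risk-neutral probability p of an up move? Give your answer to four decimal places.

p = 0.2909

Risk-neutral probability p = (1 + 0.06 − 0.9)/(1.45 − 0.9) = 0.1600/0.5500 = 0.2909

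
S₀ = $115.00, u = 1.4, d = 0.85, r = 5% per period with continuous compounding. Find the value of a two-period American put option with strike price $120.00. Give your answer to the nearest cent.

Risk-neutral probability p = (e^0.05 − 0.85)/(1.4 − 0.85) = 0.2013/0.5500 = 0.3659
Terminal stock prices: S_uu = 225.4, S_ud = 136.8, S_dd = 83.09
Terminal payoffs (K − S): max(-105.4, 0) = 0, max(-16.85, 0) = 0, max(36.91, 0) = 36.91
Node u (S = 161): continuation = e^(−0.05)·[0.3659·0.0000 + 0.6341·0.0000] = 0.0000; exercise value = 0.0000 ≤ continuation, so V_u = 0.0000
Node d (S = 97.75): continuation = e^(−0.05)·[0.3659·0.0000 + 0.6341·36.9125] = 22.2630; exercise value = 22.2500 ≤ continuation, so V_d = 22.2630
Node 0 (S = 115): continuation = e^(−0.05)·[0.3659·0.0000 + 0.6341·22.2630] = 13.4275; exercise value = 5.0000 ≤ continuation, so V_0 = 13.4275

$13.43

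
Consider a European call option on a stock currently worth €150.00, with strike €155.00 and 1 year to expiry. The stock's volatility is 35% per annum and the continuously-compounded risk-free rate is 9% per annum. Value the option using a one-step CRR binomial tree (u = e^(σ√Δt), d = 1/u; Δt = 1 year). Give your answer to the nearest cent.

CRR parameters: u = e^(σ√Δt) = e^(0.35·√1) = 1.4191, d = 1/u = 0.7047
Per-period rate: rΔt = 0.09·1 = 0.09, so R = e^0.09 = 1.0942
Risk-neutral probability p = (e^0.09 − 0.7047)/(1.4191 − 0.7047) = 0.3895/0.7144 = 0.5452
Terminal stock prices: S_u = 212.9, S_d = 105.7
Terminal payoffs (S − K): max(57.86, 0) = 57.86, max(-49.3, 0) = 0
Node 0 (S = 150): V_0 = e^(−0.09)·[0.5452·57.8601 + 0.4548·0.0000] = 28.8308

€28.83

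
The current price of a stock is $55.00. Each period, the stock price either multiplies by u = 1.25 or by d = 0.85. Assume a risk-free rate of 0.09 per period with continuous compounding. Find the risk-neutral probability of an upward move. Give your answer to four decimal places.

p = 0.6104

Risk-neutral probability p = (e^0.09 − 0.85)/(1.25 − 0.85) = 0.2442/0.4000 = 0.6104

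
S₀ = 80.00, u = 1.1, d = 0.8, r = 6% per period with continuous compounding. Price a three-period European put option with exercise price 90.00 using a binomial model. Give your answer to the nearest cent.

Risk-neutral probability p = (e^0.06 − 0.8)/(1.1 − 0.8) = 0.2618/0.3000 = 0.8728
Terminal stock prices: S_uuu = 106.5, S_uud = 77.44, S_udd = 56.32, S_ddd = 40.96
Terminal payoffs (K − S): max(-16.48, 0) = 0, max(12.56, 0) = 12.56, max(33.68, 0) = 33.68, max(49.04, 0) = 49.04
Node uu (S = 96.8): V_uu = e^(−0.06)·[0.8728·0.0000 + 0.1272·12.5600] = 1.5047
Node ud (S = 70.4): V_ud = e^(−0.06)·[0.8728·12.5600 + 0.1272·33.6800] = 14.3588
Node dd (S = 51.2): V_dd = e^(−0.06)·[0.8728·33.6800 + 0.1272·49.0400] = 33.5588
Node u (S = 88): V_u = e^(−0.06)·[0.8728·1.5047 + 0.1272·14.3588] = 2.9571
Node d (S = 64): V_d = e^(−0.06)·[0.8728·14.3588 + 0.1272·33.5588] = 15.8228
Node 0 (S = 80): V_0 = e^(−0.06)·[0.8728·2.9571 + 0.1272·15.8228] = 4.3262

4.33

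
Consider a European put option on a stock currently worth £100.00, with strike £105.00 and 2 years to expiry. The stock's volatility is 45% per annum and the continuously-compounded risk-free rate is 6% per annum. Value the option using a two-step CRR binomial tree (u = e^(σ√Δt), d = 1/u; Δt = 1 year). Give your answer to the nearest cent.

£19.10

CRR parameters: u = e^(σ√Δt) = e^(0.45·√1) = 1.5683, d = 1/u = 0.6376
Per-period rate: rΔt = 0.06·1 = 0.06, so R = e^0.06 = 1.0618
Risk-neutral probability p = (e^0.06 − 0.6376)/(1.5683 − 0.6376) = 0.4242/0.9307 = 0.4558
Terminal stock prices: S_uu = 246, S_ud = 100, S_dd = 40.66
Terminal payoffs (K − S): max(-141, 0) = 0, max(5, 0) = 5, max(64.34, 0) = 64.34
Node u (S = 156.8): V_u = e^(−0.06)·[0.4558·0.0000 + 0.5442·5.0000] = 2.5625
Node d (S = 63.76): V_d = e^(−0.06)·[0.4558·5.0000 + 0.5442·64.3430] = 35.1225
Node 0 (S = 100): V_0 = e^(−0.06)·[0.4558·2.5625 + 0.5442·35.1225] = 19.1004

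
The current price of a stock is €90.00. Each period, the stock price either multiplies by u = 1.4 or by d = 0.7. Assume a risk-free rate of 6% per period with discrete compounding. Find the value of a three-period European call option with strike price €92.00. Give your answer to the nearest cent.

Risk-neutral probability p = (1 + 0.06 − 0.7)/(1.4 − 0.7) = 0.3600/0.7000 = 0.5143
Terminal stock prices: S_uuu = 247, S_uud = 123.5, S_udd = 61.74, S_ddd = 30.87
Terminal payoffs (S − K): max(155, 0) = 155, max(31.48, 0) = 31.48, max(-30.26, 0) = 0, max(-61.13, 0) = 0
Node uu (S = 176.4): V_uu = 1/1.06·[0.5143·154.9600 + 0.4857·31.4800] = 89.6075
Node ud (S = 88.2): V_ud = 1/1.06·[0.5143·31.4800 + 0.4857·0.0000] = 15.2733
Node dd (S = 44.1): V_dd = 1/1.06·[0.5143·0.0000 + 0.4857·0.0000] = 0.0000
Node u (S = 126): V_u = 1/1.06·[0.5143·89.6075 + 0.4857·15.2733] = 50.4739
Node d (S = 63): V_d = 1/1.06·[0.5143·15.2733 + 0.4857·0.0000] = 7.4102
Node 0 (S = 90): V_0 = 1/1.06·[0.5143·50.4739 + 0.4857·7.4102] = 27.8842

€27.88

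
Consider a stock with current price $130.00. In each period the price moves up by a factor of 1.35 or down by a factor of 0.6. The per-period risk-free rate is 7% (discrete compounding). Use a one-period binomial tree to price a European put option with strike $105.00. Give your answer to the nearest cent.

$9.42

Risk-neutral probability p = (1 + 0.07 − 0.6)/(1.35 − 0.6) = 0.4700/0.7500 = 0.6267
Terminal stock prices: S_u = 175.5, S_d = 78
Terminal payoffs (K − S): max(-70.5, 0) = 0, max(27, 0) = 27
Node 0 (S = 130): V_0 = 1/1.07·[0.6267·0.0000 + 0.3733·27.0000] = 9.4206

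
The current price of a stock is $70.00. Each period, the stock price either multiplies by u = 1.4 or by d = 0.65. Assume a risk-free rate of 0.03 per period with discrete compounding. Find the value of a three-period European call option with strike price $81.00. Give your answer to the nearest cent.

Risk-neutral probability p = (1 + 0.03 − 0.65)/(1.4 − 0.65) = 0.3800/0.7500 = 0.5067
Terminal stock prices: S_uuu = 192.1, S_uud = 89.18, S_udd = 41.41, S_ddd = 19.22
Terminal payoffs (S − K): max(111.1, 0) = 111.1, max(8.18, 0) = 8.18, max(-39.59, 0) = 0, max(-61.78, 0) = 0
Node uu (S = 137.2): V_uu = 1/1.03·[0.5067·111.0800 + 0.4933·8.1800] = 58.5592
Node ud (S = 63.7): V_ud = 1/1.03·[0.5067·8.1800 + 0.4933·0.0000] = 4.0238
Node dd (S = 29.58): V_dd = 1/1.03·[0.5067·0.0000 + 0.4933·0.0000] = 0.0000
Node u (S = 98): V_u = 1/1.03·[0.5067·58.5592 + 0.4933·4.0238] = 30.7331
Node d (S = 45.5): V_d = 1/1.03·[0.5067·4.0238 + 0.4933·0.0000] = 1.9794
Node 0 (S = 70): V_0 = 1/1.03·[0.5067·30.7331 + 0.4933·1.9794] = 16.0659

$16.07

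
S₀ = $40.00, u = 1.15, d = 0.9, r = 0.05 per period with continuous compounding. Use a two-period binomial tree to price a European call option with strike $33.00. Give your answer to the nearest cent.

Risk-neutral probability p = (e^0.05 − 0.9)/(1.15 − 0.9) = 0.1513/0.2500 = 0.6051
Terminal stock prices: S_uu = 52.9, S_ud = 41.4, S_dd = 32.4
Terminal payoffs (S − K): max(19.9, 0) = 19.9, max(8.4, 0) = 8.4, max(-0.6, 0) = 0
Node u (S = 46): V_u = e^(−0.05)·[0.6051·19.9000 + 0.3949·8.4000] = 14.6094
Node d (S = 36): V_d = e^(−0.05)·[0.6051·8.4000 + 0.3949·0.0000] = 4.8348
Node 0 (S = 40): V_0 = e^(−0.05)·[0.6051·14.6094 + 0.3949·4.8348] = 10.2250

$10.23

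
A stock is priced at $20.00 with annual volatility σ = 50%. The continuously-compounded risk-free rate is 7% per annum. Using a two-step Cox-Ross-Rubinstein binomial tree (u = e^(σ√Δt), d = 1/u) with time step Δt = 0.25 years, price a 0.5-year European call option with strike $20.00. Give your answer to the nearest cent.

CRR parameters: u = e^(σ√Δt) = e^(0.5·√0.25) = 1.2840, d = 1/u = 0.7788
Per-period rate: rΔt = 0.07·0.25 = 0.0175, so R = e^0.0175 = 1.0177
Risk-neutral probability p = (e^0.0175 − 0.7788)/(1.2840 − 0.7788) = 0.2389/0.5052 = 0.4728
Terminal stock prices: S_uu = 32.97, S_ud = 20, S_dd = 12.13
Terminal payoffs (S − K): max(12.97, 0) = 12.97, max(0, 0) = 0, max(-7.869, 0) = 0
Node u (S = 25.68): V_u = e^(−0.0175)·[0.4728·12.9744 + 0.5272·0.0000] = 6.0275
Node d (S = 15.58): V_d = e^(−0.0175)·[0.4728·0.0000 + 0.5272·0.0000] = 0.0000
Node 0 (S = 20): V_0 = e^(−0.0175)·[0.4728·6.0275 + 0.5272·0.0000] = 2.8001

$2.80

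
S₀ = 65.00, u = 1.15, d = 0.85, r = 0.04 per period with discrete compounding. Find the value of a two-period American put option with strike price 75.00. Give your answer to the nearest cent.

Risk-neutral probability p = (1 + 0.04 − 0.85)/(1.15 − 0.85) = 0.1900/0.3000 = 0.6333
Terminal stock prices: S_uu = 85.96, S_ud = 63.54, S_dd = 46.96
Terminal payoffs (K − S): max(-10.96, 0) = 0, max(11.46, 0) = 11.46, max(28.04, 0) = 28.04
Node u (S = 74.75): continuation = 1/1.04·[0.6333·0.0000 + 0.3667·11.4625] = 4.0413; exercise value = 0.2500 ≤ continuation, so V_u = 4.0413
Node d (S = 55.25): continuation = 1/1.04·[0.6333·11.4625 + 0.3667·28.0375] = 16.8654; exercise value = 19.7500 > continuation, so V_d = 19.7500 (exercise)
Node 0 (S = 65): continuation = 1/1.04·[0.6333·4.0413 + 0.3667·19.7500] = 9.4242; exercise value = 10.0000 > continuation, so V_0 = 10.0000 (exercise)

10.00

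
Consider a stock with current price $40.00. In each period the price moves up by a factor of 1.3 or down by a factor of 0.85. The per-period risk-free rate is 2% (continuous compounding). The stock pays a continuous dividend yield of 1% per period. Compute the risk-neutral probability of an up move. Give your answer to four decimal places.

p = 0.3557

Per-period risk-free factor R = e^0.02 = 1.0202; dividend-adjusted growth = e^(0.02−0.01) = 1.0101.
Risk-neutral probability p = (1.0101 − 0.85)/(1.3 − 0.85) = 0.1601/0.4500 = 0.3557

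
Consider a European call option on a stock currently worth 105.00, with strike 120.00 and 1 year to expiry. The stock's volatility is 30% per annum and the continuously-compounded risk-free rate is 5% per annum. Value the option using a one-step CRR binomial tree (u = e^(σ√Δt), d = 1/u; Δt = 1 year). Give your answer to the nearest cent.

CRR parameters: u = e^(σ√Δt) = e^(0.3·√1) = 1.3499, d = 1/u = 0.7408
Per-period rate: rΔt = 0.05·1 = 0.05, so R = e^0.05 = 1.0513
Risk-neutral probability p = (e^0.05 − 0.7408)/(1.3499 − 0.7408) = 0.3105/0.6090 = 0.5097
Terminal stock prices: S_u = 141.7, S_d = 77.79
Terminal payoffs (S − K): max(21.74, 0) = 21.74, max(-42.21, 0) = 0
Node 0 (S = 105): V_0 = e^(−0.05)·[0.5097·21.7352 + 0.4903·0.0000] = 10.5390

10.54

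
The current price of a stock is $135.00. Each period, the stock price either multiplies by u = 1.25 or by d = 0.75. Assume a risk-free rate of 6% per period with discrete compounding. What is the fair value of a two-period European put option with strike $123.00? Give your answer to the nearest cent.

$6.05

Risk-neutral probability p = (1 + 0.06 − 0.75)/(1.25 − 0.75) = 0.3100/0.5000 = 0.6200
Terminal stock prices: S_uu = 210.9, S_ud = 126.6, S_dd = 75.94
Terminal payoffs (K − S): max(-87.94, 0) = 0, max(-3.562, 0) = 0, max(47.06, 0) = 47.06
Node u (S = 168.8): V_u = 1/1.06·[0.6200·0.0000 + 0.3800·0.0000] = 0.0000
Node d (S = 101.2): V_d = 1/1.06·[0.6200·0.0000 + 0.3800·47.0625] = 16.8715
Node 0 (S = 135): V_0 = 1/1.06·[0.6200·0.0000 + 0.3800·16.8715] = 6.0483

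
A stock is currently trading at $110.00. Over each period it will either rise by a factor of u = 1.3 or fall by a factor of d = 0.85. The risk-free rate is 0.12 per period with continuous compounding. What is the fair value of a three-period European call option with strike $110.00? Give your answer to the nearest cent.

$36.19

Risk-neutral probability p = (e^0.12 − 0.85)/(1.3 − 0.85) = 0.2775/0.4500 = 0.6167
Terminal stock prices: S_uuu = 241.7, S_uud = 158, S_udd = 103.3, S_ddd = 67.55
Terminal payoffs (S − K): max(131.7, 0) = 131.7, max(48.02, 0) = 48.02, max(-6.683, 0) = 0, max(-42.45, 0) = 0
Node uu (S = 185.9): V_uu = e^(−0.12)·[0.6167·131.6700 + 0.3833·48.0150] = 88.3388
Node ud (S = 121.5): V_ud = e^(−0.12)·[0.6167·48.0150 + 0.3833·0.0000] = 26.2608
Node dd (S = 79.47): V_dd = e^(−0.12)·[0.6167·0.0000 + 0.3833·0.0000] = 0.0000
Node u (S = 143): V_u = e^(−0.12)·[0.6167·88.3388 + 0.3833·26.2608] = 57.2434
Node d (S = 93.5): V_d = e^(−0.12)·[0.6167·26.2608 + 0.3833·0.0000] = 14.3627
Node 0 (S = 110): V_0 = e^(−0.12)·[0.6167·57.2434 + 0.3833·14.3627] = 36.1912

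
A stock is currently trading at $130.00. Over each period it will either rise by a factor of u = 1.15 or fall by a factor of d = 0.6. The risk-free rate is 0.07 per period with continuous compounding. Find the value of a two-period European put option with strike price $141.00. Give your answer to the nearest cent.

Risk-neutral probability p = (e^0.07 − 0.6)/(1.15 − 0.6) = 0.4725/0.5500 = 0.8591
Terminal stock prices: S_uu = 171.9, S_ud = 89.7, S_dd = 46.8
Terminal payoffs (K − S): max(-30.92, 0) = 0, max(51.3, 0) = 51.3, max(94.2, 0) = 94.2
Node u (S = 149.5): V_u = e^(−0.07)·[0.8591·0.0000 + 0.1409·51.3000] = 6.7392
Node d (S = 78): V_d = e^(−0.07)·[0.8591·51.3000 + 0.1409·94.2000] = 53.4675
Node 0 (S = 130): V_0 = e^(−0.07)·[0.8591·6.7392 + 0.1409·53.4675] = 12.4223

$12.42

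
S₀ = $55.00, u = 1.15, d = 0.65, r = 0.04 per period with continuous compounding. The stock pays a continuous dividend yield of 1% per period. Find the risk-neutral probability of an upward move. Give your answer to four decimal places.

Per-period risk-free factor R = e^0.04 = 1.0408; dividend-adjusted growth = e^(0.04−0.01) = 1.0305.
Risk-neutral probability p = (1.0305 − 0.65)/(1.15 − 0.65) = 0.3805/0.5000 = 0.7609

p = 0.7609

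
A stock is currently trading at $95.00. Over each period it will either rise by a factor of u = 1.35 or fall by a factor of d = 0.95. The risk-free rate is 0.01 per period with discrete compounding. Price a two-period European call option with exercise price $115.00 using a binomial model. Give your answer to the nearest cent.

Risk-neutral probability p = (1 + 0.01 − 0.95)/(1.35 − 0.95) = 0.0600/0.4000 = 0.1500
Terminal stock prices: S_uu = 173.1, S_ud = 121.8, S_dd = 85.74
Terminal payoffs (S − K): max(58.14, 0) = 58.14, max(6.837, 0) = 6.837, max(-29.26, 0) = 0
Node u (S = 128.2): V_u = 1/1.01·[0.1500·58.1375 + 0.8500·6.8375] = 14.3886
Node d (S = 90.25): V_d = 1/1.01·[0.1500·6.8375 + 0.8500·0.0000] = 1.0155
Node 0 (S = 95): V_0 = 1/1.01·[0.1500·14.3886 + 0.8500·1.0155] = 2.9915

$2.99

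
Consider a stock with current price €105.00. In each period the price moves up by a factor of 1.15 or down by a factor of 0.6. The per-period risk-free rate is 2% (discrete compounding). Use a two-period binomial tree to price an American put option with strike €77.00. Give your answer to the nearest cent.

Risk-neutral probability p = (1 + 0.02 − 0.6)/(1.15 − 0.6) = 0.4200/0.5500 = 0.7636
Terminal stock prices: S_uu = 138.9, S_ud = 72.45, S_dd = 37.8
Terminal payoffs (K − S): max(-61.86, 0) = 0, max(4.55, 0) = 4.55, max(39.2, 0) = 39.2
Node u (S = 120.7): continuation = 1/1.02·[0.7636·0.0000 + 0.2364·4.5500] = 1.0544; exercise value = 0.0000 ≤ continuation, so V_u = 1.0544
Node d (S = 63): continuation = 1/1.02·[0.7636·4.5500 + 0.2364·39.2000] = 12.4902; exercise value = 14.0000 > continuation, so V_d = 14.0000 (exercise)
Node 0 (S = 105): continuation = 1/1.02·[0.7636·1.0544 + 0.2364·14.0000] = 4.0336; exercise value = 0.0000 ≤ continuation, so V_0 = 4.0336

€4.03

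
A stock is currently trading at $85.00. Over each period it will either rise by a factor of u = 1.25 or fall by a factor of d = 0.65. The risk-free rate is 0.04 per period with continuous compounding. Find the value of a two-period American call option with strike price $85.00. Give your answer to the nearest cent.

$18.73

Risk-neutral probability p = (e^0.04 − 0.65)/(1.25 − 0.65) = 0.3908/0.6000 = 0.6514
Terminal stock prices: S_uu = 132.8, S_ud = 69.06, S_dd = 35.91
Terminal payoffs (S − K): max(47.81, 0) = 47.81, max(-15.94, 0) = 0, max(-49.09, 0) = 0
Node u (S = 106.2): continuation = e^(−0.04)·[0.6514·47.8125 + 0.3486·0.0000] = 29.9216; exercise value = 21.2500 ≤ continuation, so V_u = 29.9216
Node d (S = 55.25): continuation = e^(−0.04)·[0.6514·0.0000 + 0.3486·0.0000] = 0.0000; exercise value = 0.0000 ≤ continuation, so V_d = 0.0000
Node 0 (S = 85): continuation = e^(−0.04)·[0.6514·29.9216 + 0.3486·0.0000] = 18.7253; exercise value = 0.0000 ≤ continuation, so V_0 = 18.7253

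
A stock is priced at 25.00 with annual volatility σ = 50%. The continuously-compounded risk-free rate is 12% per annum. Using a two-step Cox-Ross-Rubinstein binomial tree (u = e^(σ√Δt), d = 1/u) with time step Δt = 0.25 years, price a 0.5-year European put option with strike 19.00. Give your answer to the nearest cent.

CRR parameters: u = e^(σ√Δt) = e^(0.5·√0.25) = 1.2840, d = 1/u = 0.7788
Per-period rate: rΔt = 0.12·0.25 = 0.03, so R = e^0.03 = 1.0305
Risk-neutral probability p = (e^0.03 − 0.7788)/(1.2840 − 0.7788) = 0.2517/0.5052 = 0.4981
Terminal stock prices: S_uu = 41.22, S_ud = 25, S_dd = 15.16
Terminal payoffs (K − S): max(-22.22, 0) = 0, max(-6, 0) = 0, max(3.837, 0) = 3.837
Node u (S = 32.1): V_u = e^(−0.03)·[0.4981·0.0000 + 0.5019·0.0000] = 0.0000
Node d (S = 19.47): V_d = e^(−0.03)·[0.4981·0.0000 + 0.5019·3.8367] = 1.8687
Node 0 (S = 25): V_0 = e^(−0.03)·[0.4981·0.0000 + 0.5019·1.8687] = 0.9102

0.91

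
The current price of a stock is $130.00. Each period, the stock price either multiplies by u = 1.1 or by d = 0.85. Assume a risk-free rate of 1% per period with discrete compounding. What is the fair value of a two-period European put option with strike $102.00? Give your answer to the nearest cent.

$1.03

Risk-neutral probability p = (1 + 0.01 − 0.85)/(1.1 − 0.85) = 0.1600/0.2500 = 0.6400
Terminal stock prices: S_uu = 157.3, S_ud = 121.5, S_dd = 93.92
Terminal payoffs (K − S): max(-55.3, 0) = 0, max(-19.55, 0) = 0, max(8.075, 0) = 8.075
Node u (S = 143): V_u = 1/1.01·[0.6400·0.0000 + 0.3600·0.0000] = 0.0000
Node d (S = 110.5): V_d = 1/1.01·[0.6400·0.0000 + 0.3600·8.0750] = 2.8782
Node 0 (S = 130): V_0 = 1/1.01·[0.6400·0.0000 + 0.3600·2.8782] = 1.0259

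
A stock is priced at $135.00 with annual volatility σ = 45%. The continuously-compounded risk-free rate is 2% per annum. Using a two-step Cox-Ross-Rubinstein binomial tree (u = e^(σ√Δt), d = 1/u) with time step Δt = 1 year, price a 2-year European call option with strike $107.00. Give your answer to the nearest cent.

$49.56

CRR parameters: u = e^(σ√Δt) = e^(0.45·√1) = 1.5683, d = 1/u = 0.6376
Per-period rate: rΔt = 0.02·1 = 0.02, so R = e^0.02 = 1.0202
Risk-neutral probability p = (e^0.02 − 0.6376)/(1.5683 − 0.6376) = 0.3826/0.9307 = 0.4111
Terminal stock prices: S_uu = 332, S_ud = 135, S_dd = 54.89
Terminal payoffs (S − K): max(225, 0) = 225, max(28, 0) = 28, max(-52.11, 0) = 0
Node u (S = 211.7): V_u = e^(−0.02)·[0.4111·225.0464 + 0.5889·28.0000] = 106.8409
Node d (S = 86.08): V_d = e^(−0.02)·[0.4111·28.0000 + 0.5889·0.0000] = 11.2820
Node 0 (S = 135): V_0 = e^(−0.02)·[0.4111·106.8409 + 0.5889·11.2820] = 49.5618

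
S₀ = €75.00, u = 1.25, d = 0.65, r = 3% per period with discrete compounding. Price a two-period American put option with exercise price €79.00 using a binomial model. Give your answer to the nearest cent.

Risk-neutral probability p = (1 + 0.03 − 0.65)/(1.25 − 0.65) = 0.3800/0.6000 = 0.6333
Terminal stock prices: S_uu = 117.2, S_ud = 60.94, S_dd = 31.69
Terminal payoffs (K − S): max(-38.19, 0) = 0, max(18.06, 0) = 18.06, max(47.31, 0) = 47.31
Node u (S = 93.75): continuation = 1/1.03·[0.6333·0.0000 + 0.3667·18.0625] = 6.4300; exercise value = 0.0000 ≤ continuation, so V_u = 6.4300
Node d (S = 48.75): continuation = 1/1.03·[0.6333·18.0625 + 0.3667·47.3125] = 27.9490; exercise value = 30.2500 > continuation, so V_d = 30.2500 (exercise)
Node 0 (S = 75): continuation = 1/1.03·[0.6333·6.4300 + 0.3667·30.2500] = 14.7223; exercise value = 4.0000 ≤ continuation, so V_0 = 14.7223

€14.72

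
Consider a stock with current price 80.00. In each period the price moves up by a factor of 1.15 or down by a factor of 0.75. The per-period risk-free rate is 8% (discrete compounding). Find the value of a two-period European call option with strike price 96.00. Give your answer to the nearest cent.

Risk-neutral probability p = (1 + 0.08 − 0.75)/(1.15 − 0.75) = 0.3300/0.4000 = 0.8250
Terminal stock prices: S_uu = 105.8, S_ud = 69, S_dd = 45
Terminal payoffs (S − K): max(9.8, 0) = 9.8, max(-27, 0) = 0, max(-51, 0) = 0
Node u (S = 92): V_u = 1/1.08·[0.8250·9.8000 + 0.1750·0.0000] = 7.4861
Node d (S = 60): V_d = 1/1.08·[0.8250·0.0000 + 0.1750·0.0000] = 0.0000
Node 0 (S = 80): V_0 = 1/1.08·[0.8250·7.4861 + 0.1750·0.0000] = 5.7186

5.72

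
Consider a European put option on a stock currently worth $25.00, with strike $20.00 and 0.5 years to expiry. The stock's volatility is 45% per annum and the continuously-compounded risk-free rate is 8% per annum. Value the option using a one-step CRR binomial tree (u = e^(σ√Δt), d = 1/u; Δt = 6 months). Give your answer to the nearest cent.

$0.90

CRR parameters: u = e^(σ√Δt) = e^(0.45·√0.5) = 1.3746, d = 1/u = 0.7275
Per-period rate: rΔt = 0.08·0.5 = 0.04, so R = e^0.04 = 1.0408
Risk-neutral probability p = (e^0.04 − 0.7275)/(1.3746 − 0.7275) = 0.3134/0.6472 = 0.4842
Terminal stock prices: S_u = 34.37, S_d = 18.19
Terminal payoffs (K − S): max(-14.37, 0) = 0, max(1.814, 0) = 1.814
Node 0 (S = 25): V_0 = e^(−0.04)·[0.4842·0.0000 + 0.5158·1.8135] = 0.8988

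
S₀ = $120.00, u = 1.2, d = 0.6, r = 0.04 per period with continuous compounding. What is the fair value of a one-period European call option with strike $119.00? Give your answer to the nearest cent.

$17.65

Risk-neutral probability p = (e^0.04 − 0.6)/(1.2 − 0.6) = 0.4408/0.6000 = 0.7347
Terminal stock prices: S_u = 144, S_d = 72
Terminal payoffs (S − K): max(25, 0) = 25, max(-47, 0) = 0
Node 0 (S = 120): V_0 = e^(−0.04)·[0.7347·25.0000 + 0.2653·0.0000] = 17.6469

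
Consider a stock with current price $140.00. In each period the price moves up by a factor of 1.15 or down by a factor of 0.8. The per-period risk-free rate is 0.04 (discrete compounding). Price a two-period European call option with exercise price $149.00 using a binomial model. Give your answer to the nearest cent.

$15.72

Risk-neutral probability p = (1 + 0.04 − 0.8)/(1.15 − 0.8) = 0.2400/0.3500 = 0.6857
Terminal stock prices: S_uu = 185.1, S_ud = 128.8, S_dd = 89.6
Terminal payoffs (S − K): max(36.15, 0) = 36.15, max(-20.2, 0) = 0, max(-59.4, 0) = 0
Node u (S = 161): V_u = 1/1.04·[0.6857·36.1500 + 0.3143·0.0000] = 23.8352
Node d (S = 112): V_d = 1/1.04·[0.6857·0.0000 + 0.3143·0.0000] = 0.0000
Node 0 (S = 140): V_0 = 1/1.04·[0.6857·23.8352 + 0.3143·0.0000] = 15.7155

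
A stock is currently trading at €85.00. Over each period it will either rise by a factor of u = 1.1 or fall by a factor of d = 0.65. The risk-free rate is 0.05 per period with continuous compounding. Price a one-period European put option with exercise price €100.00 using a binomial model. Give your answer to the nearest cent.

€10.12

Risk-neutral probability p = (e^0.05 − 0.65)/(1.1 − 0.65) = 0.4013/0.4500 = 0.8917
Terminal stock prices: S_u = 93.5, S_d = 55.25
Terminal payoffs (K − S): max(6.5, 0) = 6.5, max(44.75, 0) = 44.75
Node 0 (S = 85): V_0 = e^(−0.05)·[0.8917·6.5000 + 0.1083·44.7500] = 10.1229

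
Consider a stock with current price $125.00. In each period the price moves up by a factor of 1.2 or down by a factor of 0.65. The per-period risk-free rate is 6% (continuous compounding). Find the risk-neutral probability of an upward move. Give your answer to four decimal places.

p = 0.7488

Risk-neutral probability p = (e^0.06 − 0.65)/(1.2 − 0.65) = 0.4118/0.5500 = 0.7488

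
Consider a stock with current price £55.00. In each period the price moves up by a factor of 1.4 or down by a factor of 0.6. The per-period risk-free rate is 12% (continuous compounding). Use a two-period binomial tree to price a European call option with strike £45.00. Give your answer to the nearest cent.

£21.90

Risk-neutral probability p = (e^0.12 − 0.6)/(1.4 − 0.6) = 0.5275/0.8000 = 0.6594
Terminal stock prices: S_uu = 107.8, S_ud = 46.2, S_dd = 19.8
Terminal payoffs (S − K): max(62.8, 0) = 62.8, max(1.2, 0) = 1.2, max(-25.2, 0) = 0
Node u (S = 77): V_u = e^(−0.12)·[0.6594·62.8000 + 0.3406·1.2000] = 37.0886
Node d (S = 33): V_d = e^(−0.12)·[0.6594·1.2000 + 0.3406·0.0000] = 0.7018
Node 0 (S = 55): V_0 = e^(−0.12)·[0.6594·37.0886 + 0.3406·0.7018] = 21.9018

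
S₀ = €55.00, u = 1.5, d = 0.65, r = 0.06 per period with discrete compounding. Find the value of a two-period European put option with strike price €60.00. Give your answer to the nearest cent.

€11.60

Risk-neutral probability p = (1 + 0.06 − 0.65)/(1.5 − 0.65) = 0.4100/0.8500 = 0.4824
Terminal stock prices: S_uu = 123.8, S_ud = 53.62, S_dd = 23.24
Terminal payoffs (K − S): max(-63.75, 0) = 0, max(6.375, 0) = 6.375, max(36.76, 0) = 36.76
Node u (S = 82.5): V_u = 1/1.06·[0.4824·0.0000 + 0.5176·6.3750] = 3.1132
Node d (S = 35.75): V_d = 1/1.06·[0.4824·6.3750 + 0.5176·36.7625] = 20.8538
Node 0 (S = 55): V_0 = 1/1.06·[0.4824·3.1132 + 0.5176·20.8538] = 11.6005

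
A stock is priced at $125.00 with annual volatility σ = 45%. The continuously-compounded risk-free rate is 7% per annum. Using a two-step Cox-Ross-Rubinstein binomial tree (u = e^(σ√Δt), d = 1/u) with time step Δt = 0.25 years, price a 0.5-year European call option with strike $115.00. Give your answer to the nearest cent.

$23.07

CRR parameters: u = e^(σ√Δt) = e^(0.45·√0.25) = 1.2523, d = 1/u = 0.7985
Per-period rate: rΔt = 0.07·0.25 = 0.0175, so R = e^0.0175 = 1.0177
Risk-neutral probability p = (e^0.0175 − 0.7985)/(1.2523 − 0.7985) = 0.2191/0.4538 = 0.4829
Terminal stock prices: S_uu = 196, S_ud = 125, S_dd = 79.7
Terminal payoffs (S − K): max(81.04, 0) = 81.04, max(10, 0) = 10, max(-35.3, 0) = 0
Node u (S = 156.5): V_u = e^(−0.0175)·[0.4829·81.0390 + 0.5171·10.0000] = 43.5353
Node d (S = 99.81): V_d = e^(−0.0175)·[0.4829·10.0000 + 0.5171·0.0000] = 4.7451
Node 0 (S = 125): V_0 = e^(−0.0175)·[0.4829·43.5353 + 0.5171·4.7451] = 23.0692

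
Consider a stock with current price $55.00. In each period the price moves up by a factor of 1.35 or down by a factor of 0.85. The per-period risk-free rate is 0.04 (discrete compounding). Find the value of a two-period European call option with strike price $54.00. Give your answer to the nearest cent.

$10.14

Risk-neutral probability p = (1 + 0.04 − 0.85)/(1.35 − 0.85) = 0.1900/0.5000 = 0.3800
Terminal stock prices: S_uu = 100.2, S_ud = 63.11, S_dd = 39.74
Terminal payoffs (S − K): max(46.24, 0) = 46.24, max(9.112, 0) = 9.112, max(-14.26, 0) = 0
Node u (S = 74.25): V_u = 1/1.04·[0.3800·46.2375 + 0.6200·9.1125] = 22.3269
Node d (S = 46.75): V_d = 1/1.04·[0.3800·9.1125 + 0.6200·0.0000] = 3.3296
Node 0 (S = 55): V_0 = 1/1.04·[0.3800·22.3269 + 0.6200·3.3296] = 10.1428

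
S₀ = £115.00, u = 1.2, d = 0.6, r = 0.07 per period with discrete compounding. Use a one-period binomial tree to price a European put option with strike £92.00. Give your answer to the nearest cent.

Risk-neutral probability p = (1 + 0.07 − 0.6)/(1.2 − 0.6) = 0.4700/0.6000 = 0.7833
Terminal stock prices: S_u = 138, S_d = 69
Terminal payoffs (K − S): max(-46, 0) = 0, max(23, 0) = 23
Node 0 (S = 115): V_0 = 1/1.07·[0.7833·0.0000 + 0.2167·23.0000] = 4.6573

£4.66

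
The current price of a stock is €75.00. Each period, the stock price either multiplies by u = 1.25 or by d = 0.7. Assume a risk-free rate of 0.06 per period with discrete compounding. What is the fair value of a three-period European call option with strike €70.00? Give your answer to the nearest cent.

Risk-neutral probability p = (1 + 0.06 − 0.7)/(1.25 − 0.7) = 0.3600/0.5500 = 0.6545
Terminal stock prices: S_uuu = 146.5, S_uud = 82.03, S_udd = 45.94, S_ddd = 25.72
Terminal payoffs (S − K): max(76.48, 0) = 76.48, max(12.03, 0) = 12.03, max(-24.06, 0) = 0, max(-44.28, 0) = 0
Node uu (S = 117.2): V_uu = 1/1.06·[0.6545·76.4844 + 0.3455·12.0312] = 51.1498
Node ud (S = 65.62): V_ud = 1/1.06·[0.6545·12.0312 + 0.3455·0.0000] = 7.4292
Node dd (S = 36.75): V_dd = 1/1.06·[0.6545·0.0000 + 0.3455·0.0000] = 0.0000
Node u (S = 93.75): V_u = 1/1.06·[0.6545·51.1498 + 0.3455·7.4292] = 34.0060
Node d (S = 52.5): V_d = 1/1.06·[0.6545·7.4292 + 0.3455·0.0000] = 4.5875
Node 0 (S = 75): V_0 = 1/1.06·[0.6545·34.0060 + 0.3455·4.5875] = 22.4936

€22.49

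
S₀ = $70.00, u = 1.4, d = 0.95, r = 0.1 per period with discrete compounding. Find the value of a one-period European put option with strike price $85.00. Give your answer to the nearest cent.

Risk-neutral probability p = (1 + 0.1 − 0.95)/(1.4 − 0.95) = 0.1500/0.4500 = 0.3333
Terminal stock prices: S_u = 98, S_d = 66.5
Terminal payoffs (K − S): max(-13, 0) = 0, max(18.5, 0) = 18.5
Node 0 (S = 70): V_0 = 1/1.1·[0.3333·0.0000 + 0.6667·18.5000] = 11.2121

$11.21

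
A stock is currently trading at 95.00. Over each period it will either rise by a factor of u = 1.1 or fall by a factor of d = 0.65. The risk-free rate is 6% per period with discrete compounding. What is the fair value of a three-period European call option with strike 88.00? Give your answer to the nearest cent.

24.41

Risk-neutral probability p = (1 + 0.06 − 0.65)/(1.1 − 0.65) = 0.4100/0.4500 = 0.9111
Terminal stock prices: S_uuu = 126.4, S_uud = 74.72, S_udd = 44.15, S_ddd = 26.09
Terminal payoffs (S − K): max(38.45, 0) = 38.45, max(-13.28, 0) = 0, max(-43.85, 0) = 0, max(-61.91, 0) = 0
Node uu (S = 115): V_uu = 1/1.06·[0.9111·38.4450 + 0.0889·0.0000] = 33.0450
Node ud (S = 67.93): V_ud = 1/1.06·[0.9111·0.0000 + 0.0889·0.0000] = 0.0000
Node dd (S = 40.14): V_dd = 1/1.06·[0.9111·0.0000 + 0.0889·0.0000] = 0.0000
Node u (S = 104.5): V_u = 1/1.06·[0.9111·33.0450 + 0.0889·0.0000] = 28.4034
Node d (S = 61.75): V_d = 1/1.06·[0.9111·0.0000 + 0.0889·0.0000] = 0.0000
Node 0 (S = 95): V_0 = 1/1.06·[0.9111·28.4034 + 0.0889·0.0000] = 24.4139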